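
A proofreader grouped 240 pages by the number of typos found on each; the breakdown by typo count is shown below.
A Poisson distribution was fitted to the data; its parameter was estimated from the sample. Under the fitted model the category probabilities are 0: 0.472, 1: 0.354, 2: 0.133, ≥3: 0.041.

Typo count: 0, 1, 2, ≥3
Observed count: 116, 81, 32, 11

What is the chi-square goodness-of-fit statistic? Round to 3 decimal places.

Expected counts E_i = n·p_i: 240×0.472 = 113.28, 240×0.354 = 84.96, 240×0.133 = 31.92, 240×0.041 = 9.84.
cat         O        E   (O−E)²/E
0         116   113.28     0.0653
1          81    84.96     0.1846
2          32    31.92     0.0002
≥3         11     9.84     0.1367
Sum = 0.387

0.387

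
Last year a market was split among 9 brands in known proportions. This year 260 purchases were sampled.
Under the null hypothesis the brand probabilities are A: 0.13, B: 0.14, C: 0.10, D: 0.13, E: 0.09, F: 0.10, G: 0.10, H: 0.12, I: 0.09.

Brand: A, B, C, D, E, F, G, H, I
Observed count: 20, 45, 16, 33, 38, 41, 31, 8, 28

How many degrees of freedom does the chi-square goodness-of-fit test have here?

There are k = 9 categories and no parameters were estimated from the data, so df = 9 − 1 = 8.

8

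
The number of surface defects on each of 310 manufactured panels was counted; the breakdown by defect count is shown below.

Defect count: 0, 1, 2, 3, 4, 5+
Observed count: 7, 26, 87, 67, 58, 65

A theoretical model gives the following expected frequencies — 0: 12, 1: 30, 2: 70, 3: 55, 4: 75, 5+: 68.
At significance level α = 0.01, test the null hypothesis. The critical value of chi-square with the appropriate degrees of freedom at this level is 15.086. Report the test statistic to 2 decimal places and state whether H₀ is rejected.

13.35; do not reject

cat         O        E   (O−E)²/E
0           7       12      2.083
1          26       30      0.533
2          87       70      4.129
3          67       55      2.618
4          58       75      3.853
5+         65       68      0.132
Sum = 13.35
df = 5. Since 13.35 < 15.086, we do not reject H₀.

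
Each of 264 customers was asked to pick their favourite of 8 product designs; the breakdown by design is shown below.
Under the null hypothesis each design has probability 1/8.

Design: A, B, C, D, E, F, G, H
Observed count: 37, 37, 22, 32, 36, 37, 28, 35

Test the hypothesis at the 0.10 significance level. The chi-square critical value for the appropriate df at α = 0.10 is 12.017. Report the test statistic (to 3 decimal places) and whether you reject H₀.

6.303; do not reject

Under H₀ each category has probability 1/8, so each expected count is 264/8 = 33.
χ² = (37−33)²/33 + (37−33)²/33 + (22−33)²/33 + (32−33)²/33 + (36−33)²/33 + (37−33)²/33 + (28−33)²/33 + (35−33)²/33
   = 0.4848 + 0.4848 + 3.6667 + 0.0303 + 0.2727 + 0.4848 + 0.7576 + 0.1212
Sum = 6.303
df = 7. Since 6.303 < 12.017, we do not reject H₀.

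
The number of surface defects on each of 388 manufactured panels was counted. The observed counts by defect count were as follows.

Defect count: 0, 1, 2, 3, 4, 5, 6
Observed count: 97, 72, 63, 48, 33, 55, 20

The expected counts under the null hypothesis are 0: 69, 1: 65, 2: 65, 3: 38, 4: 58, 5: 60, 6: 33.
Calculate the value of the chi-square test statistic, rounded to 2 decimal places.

31.12

χ² = (97−69)²/69 + (72−65)²/65 + (63−65)²/65 + (48−38)²/38 + (33−58)²/58 + (55−60)²/60 + (20−33)²/33
   = 11.362 + 0.754 + 0.062 + 2.632 + 10.776 + 0.417 + 5.121
Sum = 31.12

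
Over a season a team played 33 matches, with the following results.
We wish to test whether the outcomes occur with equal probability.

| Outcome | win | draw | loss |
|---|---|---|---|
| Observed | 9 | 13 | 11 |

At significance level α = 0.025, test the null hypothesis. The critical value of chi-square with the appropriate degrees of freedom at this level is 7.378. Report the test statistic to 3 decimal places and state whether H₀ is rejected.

0.727; do not reject

Expected count for each of the 3 categories: 33/3 = 11.
cat         O        E   (O−E)²/E
win         9       11     0.3636
draw       13       11     0.3636
loss       11       11     0.0000
Sum = 0.727
df = 2. Since 0.727 < 7.378, we do not reject H₀.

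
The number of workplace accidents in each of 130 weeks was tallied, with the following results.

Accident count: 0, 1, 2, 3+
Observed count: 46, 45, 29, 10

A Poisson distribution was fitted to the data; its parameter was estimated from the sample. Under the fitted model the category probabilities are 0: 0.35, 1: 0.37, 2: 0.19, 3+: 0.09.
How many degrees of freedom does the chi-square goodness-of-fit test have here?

There are k = 4 categories and 1 parameter estimated from the data, so df = 4 − 1 − 1 = 2.

2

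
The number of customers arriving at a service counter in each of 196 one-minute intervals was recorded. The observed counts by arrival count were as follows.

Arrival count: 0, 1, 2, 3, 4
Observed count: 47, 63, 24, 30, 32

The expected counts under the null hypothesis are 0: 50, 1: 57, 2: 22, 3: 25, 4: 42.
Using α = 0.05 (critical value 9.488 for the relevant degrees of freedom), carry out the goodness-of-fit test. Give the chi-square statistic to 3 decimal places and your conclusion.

4.374; do not reject

χ² = (47−50)²/50 + (63−57)²/57 + (24−22)²/22 + (30−25)²/25 + (32−42)²/42
   = 0.1800 + 0.6316 + 0.1818 + 1.0000 + 2.3810
Sum = 4.374
df = 4. Since 4.374 < 9.488, we do not reject H₀.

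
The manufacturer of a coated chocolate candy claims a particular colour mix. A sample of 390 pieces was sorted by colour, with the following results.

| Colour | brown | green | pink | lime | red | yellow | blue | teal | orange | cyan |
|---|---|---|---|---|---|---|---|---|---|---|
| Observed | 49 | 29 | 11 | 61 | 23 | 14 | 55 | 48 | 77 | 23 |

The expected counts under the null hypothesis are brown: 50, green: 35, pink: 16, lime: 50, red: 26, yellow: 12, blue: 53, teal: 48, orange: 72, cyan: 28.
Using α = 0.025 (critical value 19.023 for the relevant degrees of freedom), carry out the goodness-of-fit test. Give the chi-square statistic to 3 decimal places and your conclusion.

χ² = (49−50)²/50 + (29−35)²/35 + (11−16)²/16 + (61−50)²/50 + (23−26)²/26 + (14−12)²/12 + (55−53)²/53 + (48−48)²/48 + (77−72)²/72 + (23−28)²/28
   = 0.0200 + 1.0286 + 1.5625 + 2.4200 + 0.3462 + 0.3333 + 0.0755 + 0.0000 + 0.3472 + 0.8929
Sum = 7.026
df = 9. Since 7.026 < 19.023, we do not reject H₀.

7.026; do not reject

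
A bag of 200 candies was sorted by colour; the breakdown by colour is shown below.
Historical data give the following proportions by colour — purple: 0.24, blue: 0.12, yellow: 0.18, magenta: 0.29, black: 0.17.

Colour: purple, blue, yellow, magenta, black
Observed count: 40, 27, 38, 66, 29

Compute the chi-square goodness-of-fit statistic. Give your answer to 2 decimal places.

3.66

Expected counts E_i = n·p_i: 200×0.24 = 48, 200×0.12 = 24, 200×0.18 = 36, 200×0.29 = 58, 200×0.17 = 34.
χ² = (40−48)²/48 + (27−24)²/24 + (38−36)²/36 + (66−58)²/58 + (29−34)²/34
   = 1.333 + 0.375 + 0.111 + 1.103 + 0.735
Sum = 3.66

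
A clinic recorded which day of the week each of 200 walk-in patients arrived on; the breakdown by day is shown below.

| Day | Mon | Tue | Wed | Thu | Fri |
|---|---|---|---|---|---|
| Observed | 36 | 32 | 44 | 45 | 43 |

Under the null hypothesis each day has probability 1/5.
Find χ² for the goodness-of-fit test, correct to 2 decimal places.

Under H₀ each category has probability 1/5, so each expected count is 200/5 = 40.
cat         O        E   (O−E)²/E
Mon        36       40      0.400
Tue        32       40      1.600
Wed        44       40      0.400
Thu        45       40      0.625
Fri        43       40      0.225
Sum = 3.25

3.25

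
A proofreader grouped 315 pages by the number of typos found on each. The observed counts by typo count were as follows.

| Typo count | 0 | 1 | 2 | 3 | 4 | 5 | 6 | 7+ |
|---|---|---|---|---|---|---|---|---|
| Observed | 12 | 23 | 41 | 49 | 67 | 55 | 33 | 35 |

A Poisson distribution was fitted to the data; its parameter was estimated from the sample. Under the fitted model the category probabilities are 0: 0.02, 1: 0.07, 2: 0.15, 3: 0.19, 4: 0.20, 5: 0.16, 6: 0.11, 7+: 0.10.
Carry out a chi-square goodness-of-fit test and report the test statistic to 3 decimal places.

9.133

Expected counts E_i = n·p_i: 315×0.02 = 6.3, 315×0.07 = 22.05, 315×0.15 = 47.25, 315×0.19 = 59.85, 315×0.20 = 63, 315×0.16 = 50.4, 315×0.11 = 34.65, 315×0.10 = 31.5.
χ² = (12−6.3)²/6.3 + (23−22.05)²/22.05 + (41−47.25)²/47.25 + (49−59.85)²/59.85 + (67−63)²/63 + (55−50.4)²/50.4 + (33−34.65)²/34.65 + (35−31.5)²/31.5
   = 5.1571 + 0.0409 + 0.8267 + 1.9670 + 0.2540 + 0.4198 + 0.0786 + 0.3889
Sum = 9.133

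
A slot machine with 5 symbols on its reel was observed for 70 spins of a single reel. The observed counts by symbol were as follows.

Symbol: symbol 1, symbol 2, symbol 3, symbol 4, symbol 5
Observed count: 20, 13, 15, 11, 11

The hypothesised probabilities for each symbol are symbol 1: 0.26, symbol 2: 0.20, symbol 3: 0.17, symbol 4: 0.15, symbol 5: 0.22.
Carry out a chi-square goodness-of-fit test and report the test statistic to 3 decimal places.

2.338

Expected counts E_i = n·p_i: 70×0.26 = 18.2, 70×0.20 = 14, 70×0.17 = 11.9, 70×0.15 = 10.5, 70×0.22 = 15.4.
χ² = (20−18.2)²/18.2 + (13−14)²/14 + (15−11.9)²/11.9 + (11−10.5)²/10.5 + (11−15.4)²/15.4
   = 0.1780 + 0.0714 + 0.8076 + 0.0238 + 1.2571
Sum = 2.338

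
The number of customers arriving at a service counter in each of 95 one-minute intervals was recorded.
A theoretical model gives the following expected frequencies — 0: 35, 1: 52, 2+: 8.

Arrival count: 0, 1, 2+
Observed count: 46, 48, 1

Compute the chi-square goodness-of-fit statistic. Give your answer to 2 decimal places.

9.89

χ² = (46−35)²/35 + (48−52)²/52 + (1−8)²/8
   = 3.457 + 0.308 + 6.125
Sum = 9.89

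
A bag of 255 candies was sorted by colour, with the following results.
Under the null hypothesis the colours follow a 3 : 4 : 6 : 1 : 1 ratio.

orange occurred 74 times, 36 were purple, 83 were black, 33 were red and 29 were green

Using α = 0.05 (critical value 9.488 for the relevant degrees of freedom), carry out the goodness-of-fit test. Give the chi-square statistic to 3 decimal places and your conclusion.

Ratio total = 15. Expected counts: 255×3/15 = 51, 255×4/15 = 68, 255×6/15 = 102, 255×1/15 = 17, 255×1/15 = 17.
orange: (74 − 51)²/51 = 529/51 = 10.3725
purple: (36 − 68)²/68 = 1024/68 = 15.0588
black: (83 − 102)²/102 = 361/102 = 3.5392
red: (33 − 17)²/17 = 256/17 = 15.0588
green: (29 − 17)²/17 = 144/17 = 8.4706
Sum = 52.500
df = 4. Since 52.500 > 9.488, we reject H₀.

52.500; reject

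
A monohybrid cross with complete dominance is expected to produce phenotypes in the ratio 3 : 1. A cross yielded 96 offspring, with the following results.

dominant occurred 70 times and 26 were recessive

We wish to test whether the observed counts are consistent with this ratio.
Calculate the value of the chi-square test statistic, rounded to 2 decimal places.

Ratio total = 4. Expected counts: 96×3/4 = 72, 96×1/4 = 24.
χ² = (70−72)²/72 + (26−24)²/24
   = 0.056 + 0.167
Sum = 0.22

0.22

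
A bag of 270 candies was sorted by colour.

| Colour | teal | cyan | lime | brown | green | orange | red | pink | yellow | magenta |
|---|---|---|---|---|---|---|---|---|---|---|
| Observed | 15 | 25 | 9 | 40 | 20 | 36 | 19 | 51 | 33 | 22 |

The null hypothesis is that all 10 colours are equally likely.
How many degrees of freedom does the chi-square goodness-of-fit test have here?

9

There are k = 10 categories and no parameters were estimated from the data, so df = 10 − 1 = 9.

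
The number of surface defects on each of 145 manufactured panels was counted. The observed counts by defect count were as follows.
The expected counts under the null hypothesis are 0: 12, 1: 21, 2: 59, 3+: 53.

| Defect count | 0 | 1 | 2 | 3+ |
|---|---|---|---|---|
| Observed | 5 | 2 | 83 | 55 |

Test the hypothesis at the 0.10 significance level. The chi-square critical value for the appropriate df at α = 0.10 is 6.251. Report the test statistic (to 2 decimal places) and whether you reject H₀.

cat         O        E   (O−E)²/E
0           5       12      4.083
1           2       21     17.190
2          83       59      9.763
3+         55       53      0.075
Sum = 31.11
df = 3. Since 31.11 > 6.251, we reject H₀.

31.11; reject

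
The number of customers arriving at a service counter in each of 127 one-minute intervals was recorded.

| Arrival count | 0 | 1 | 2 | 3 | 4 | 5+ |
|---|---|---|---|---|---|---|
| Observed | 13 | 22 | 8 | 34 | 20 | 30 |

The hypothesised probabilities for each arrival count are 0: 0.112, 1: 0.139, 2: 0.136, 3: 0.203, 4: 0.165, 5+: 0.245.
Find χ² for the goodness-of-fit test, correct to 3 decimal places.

Expected counts E_i = n·p_i: 127×0.112 = 14.224, 127×0.139 = 17.653, 127×0.136 = 17.272, 127×0.203 = 25.781, 127×0.165 = 20.955, 127×0.245 = 31.115.
0: (13 − 14.224)²/14.224 = 1.498176/14.224 = 0.1053
1: (22 − 17.653)²/17.653 = 18.896409/17.653 = 1.0704
2: (8 − 17.272)²/17.272 = 85.969984/17.272 = 4.9774
3: (34 − 25.781)²/25.781 = 67.551961/25.781 = 2.6202
4: (20 − 20.955)²/20.955 = 0.912025/20.955 = 0.0435
5+: (30 − 31.115)²/31.115 = 1.243225/31.115 = 0.0400
Sum = 8.857

8.857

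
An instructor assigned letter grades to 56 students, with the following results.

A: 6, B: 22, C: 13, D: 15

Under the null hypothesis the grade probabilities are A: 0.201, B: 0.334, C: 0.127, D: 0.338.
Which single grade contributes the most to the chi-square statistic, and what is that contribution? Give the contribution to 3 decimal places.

Expected counts E_i = n·p_i: 56×0.201 = 11.256, 56×0.334 = 18.704, 56×0.127 = 7.112, 56×0.338 = 18.928.
cat         O        E   (O−E)²/E
A           6   11.256     2.4543
B          22   18.704     0.5808
C          13    7.112     4.8747
D          15   18.928     0.8152
The largest term is for C: 4.875.

C, 4.875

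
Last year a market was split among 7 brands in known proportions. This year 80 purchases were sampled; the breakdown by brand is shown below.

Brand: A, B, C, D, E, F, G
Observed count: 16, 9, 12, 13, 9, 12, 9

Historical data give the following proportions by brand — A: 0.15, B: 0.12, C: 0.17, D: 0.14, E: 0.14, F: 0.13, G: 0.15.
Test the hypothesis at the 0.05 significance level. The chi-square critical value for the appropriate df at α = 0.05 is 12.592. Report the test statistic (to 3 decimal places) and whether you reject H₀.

3.277; do not reject

Expected counts E_i = n·p_i: 80×0.15 = 12, 80×0.12 = 9.6, 80×0.17 = 13.6, 80×0.14 = 11.2, 80×0.14 = 11.2, 80×0.13 = 10.4, 80×0.15 = 12.
cat         O        E   (O−E)²/E
A          16       12     1.3333
B           9      9.6     0.0375
C          12     13.6     0.1882
D          13     11.2     0.2893
E           9     11.2     0.4321
F          12     10.4     0.2462
G           9       12     0.7500
Sum = 3.277
df = 6. Since 3.277 < 12.592, we do not reject H₀.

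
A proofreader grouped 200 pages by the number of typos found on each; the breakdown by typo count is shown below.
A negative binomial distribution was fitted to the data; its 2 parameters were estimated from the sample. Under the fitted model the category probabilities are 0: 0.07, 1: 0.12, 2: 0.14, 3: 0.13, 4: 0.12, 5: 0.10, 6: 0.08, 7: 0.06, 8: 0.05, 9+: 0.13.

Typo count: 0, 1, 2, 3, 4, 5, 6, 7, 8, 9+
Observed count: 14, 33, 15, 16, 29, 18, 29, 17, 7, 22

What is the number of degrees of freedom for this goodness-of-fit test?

There are k = 10 categories and 2 parameters estimated from the data, so df = 10 − 1 − 2 = 7.

7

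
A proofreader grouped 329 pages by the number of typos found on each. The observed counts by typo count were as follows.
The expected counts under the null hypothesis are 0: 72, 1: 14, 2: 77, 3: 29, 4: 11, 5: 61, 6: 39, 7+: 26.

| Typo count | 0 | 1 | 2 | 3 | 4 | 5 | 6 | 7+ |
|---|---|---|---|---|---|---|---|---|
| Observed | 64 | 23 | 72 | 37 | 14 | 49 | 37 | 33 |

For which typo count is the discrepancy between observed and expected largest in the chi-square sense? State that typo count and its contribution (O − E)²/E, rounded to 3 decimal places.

1, 5.786

cat         O        E   (O−E)²/E
0          64       72     0.8889
1          23       14     5.7857
2          72       77     0.3247
3          37       29     2.2069
4          14       11     0.8182
5          49       61     2.3607
6          37       39     0.1026
7+         33       26     1.8846
The largest term is for 1: 5.786.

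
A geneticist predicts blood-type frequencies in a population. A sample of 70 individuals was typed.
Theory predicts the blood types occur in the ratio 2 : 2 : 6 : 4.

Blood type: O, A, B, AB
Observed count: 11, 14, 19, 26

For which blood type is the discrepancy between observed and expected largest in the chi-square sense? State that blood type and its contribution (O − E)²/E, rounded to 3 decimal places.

B, 4.033

Ratio total = 14. Expected counts: 70×2/14 = 10, 70×2/14 = 10, 70×6/14 = 30, 70×4/14 = 20.
O: (11 − 10)²/10 = 1/10 = 0.1000
A: (14 − 10)²/10 = 16/10 = 1.6000
B: (19 − 30)²/30 = 121/30 = 4.0333
AB: (26 − 20)²/20 = 36/20 = 1.8000
The largest term is for B: 4.033.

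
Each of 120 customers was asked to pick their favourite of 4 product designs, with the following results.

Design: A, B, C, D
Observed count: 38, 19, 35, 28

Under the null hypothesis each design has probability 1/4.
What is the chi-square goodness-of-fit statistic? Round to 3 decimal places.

Expected count for each of the 4 categories: 120/4 = 30.
A: (38 − 30)²/30 = 64/30 = 2.1333
B: (19 − 30)²/30 = 121/30 = 4.0333
C: (35 − 30)²/30 = 25/30 = 0.8333
D: (28 − 30)²/30 = 4/30 = 0.1333
Sum = 7.133

7.133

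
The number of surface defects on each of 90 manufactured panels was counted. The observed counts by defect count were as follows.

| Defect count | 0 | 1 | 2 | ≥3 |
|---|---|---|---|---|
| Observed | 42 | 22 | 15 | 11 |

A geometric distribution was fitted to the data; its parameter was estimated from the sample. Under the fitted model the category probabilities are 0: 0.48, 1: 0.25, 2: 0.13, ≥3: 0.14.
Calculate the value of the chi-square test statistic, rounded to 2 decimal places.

1.18

Expected counts E_i = n·p_i: 90×0.48 = 43.2, 90×0.25 = 22.5, 90×0.13 = 11.7, 90×0.14 = 12.6.
χ² = (42−43.2)²/43.2 + (22−22.5)²/22.5 + (15−11.7)²/11.7 + (11−12.6)²/12.6
   = 0.033 + 0.011 + 0.931 + 0.203
Sum = 1.18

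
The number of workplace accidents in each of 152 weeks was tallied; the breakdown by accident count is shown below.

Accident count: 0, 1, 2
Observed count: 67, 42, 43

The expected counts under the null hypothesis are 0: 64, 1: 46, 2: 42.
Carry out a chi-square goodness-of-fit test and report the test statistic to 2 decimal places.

0: (67 − 64)²/64 = 9/64 = 0.141
1: (42 − 46)²/46 = 16/46 = 0.348
2: (43 − 42)²/42 = 1/42 = 0.024
Sum = 0.51

0.51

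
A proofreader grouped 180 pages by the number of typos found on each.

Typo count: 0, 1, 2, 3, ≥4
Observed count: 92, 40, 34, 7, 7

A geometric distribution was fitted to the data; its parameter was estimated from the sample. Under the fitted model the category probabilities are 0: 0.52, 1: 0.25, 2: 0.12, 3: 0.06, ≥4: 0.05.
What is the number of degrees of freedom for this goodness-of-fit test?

3

There are k = 5 categories and 1 parameter estimated from the data, so df = 5 − 1 − 1 = 3.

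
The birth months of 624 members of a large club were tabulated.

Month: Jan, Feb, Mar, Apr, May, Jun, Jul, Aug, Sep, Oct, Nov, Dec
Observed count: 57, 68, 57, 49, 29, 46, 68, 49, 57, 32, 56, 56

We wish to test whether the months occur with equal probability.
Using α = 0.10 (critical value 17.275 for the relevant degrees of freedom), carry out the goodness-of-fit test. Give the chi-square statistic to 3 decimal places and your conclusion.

30.808; reject

Under H₀ each category has probability 1/12, so each expected count is 624/12 = 52.
Jan: (57 − 52)²/52 = 25/52 = 0.4808
Feb: (68 − 52)²/52 = 256/52 = 4.9231
Mar: (57 − 52)²/52 = 25/52 = 0.4808
Apr: (49 − 52)²/52 = 9/52 = 0.1731
May: (29 − 52)²/52 = 529/52 = 10.1731
Jun: (46 − 52)²/52 = 36/52 = 0.6923
Jul: (68 − 52)²/52 = 256/52 = 4.9231
Aug: (49 − 52)²/52 = 9/52 = 0.1731
Sep: (57 − 52)²/52 = 25/52 = 0.4808
Oct: (32 − 52)²/52 = 400/52 = 7.6923
Nov: (56 − 52)²/52 = 16/52 = 0.3077
Dec: (56 − 52)²/52 = 16/52 = 0.3077
Sum = 30.808
df = 11. Since 30.808 > 17.275, we reject H₀.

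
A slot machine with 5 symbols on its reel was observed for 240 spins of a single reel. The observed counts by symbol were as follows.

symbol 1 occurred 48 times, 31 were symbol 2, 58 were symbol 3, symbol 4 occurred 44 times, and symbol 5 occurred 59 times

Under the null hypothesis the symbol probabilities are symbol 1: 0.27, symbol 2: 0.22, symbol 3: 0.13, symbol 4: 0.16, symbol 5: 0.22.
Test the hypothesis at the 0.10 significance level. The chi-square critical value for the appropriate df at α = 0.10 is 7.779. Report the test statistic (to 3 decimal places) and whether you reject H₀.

37.922; reject

Expected counts E_i = n·p_i: 240×0.27 = 64.8, 240×0.22 = 52.8, 240×0.13 = 31.2, 240×0.16 = 38.4, 240×0.22 = 52.8.
χ² = (48−64.8)²/64.8 + (31−52.8)²/52.8 + (58−31.2)²/31.2 + (44−38.4)²/38.4 + (59−52.8)²/52.8
   = 4.3556 + 9.0008 + 23.0205 + 0.8167 + 0.7280
Sum = 37.922
df = 4. Since 37.922 > 7.779, we reject H₀.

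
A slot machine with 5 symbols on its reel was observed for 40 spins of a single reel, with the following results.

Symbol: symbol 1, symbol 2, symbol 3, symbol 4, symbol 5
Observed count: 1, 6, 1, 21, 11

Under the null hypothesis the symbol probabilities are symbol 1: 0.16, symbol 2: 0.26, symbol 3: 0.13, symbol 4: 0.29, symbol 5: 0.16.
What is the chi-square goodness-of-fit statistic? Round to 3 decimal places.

Expected counts E_i = n·p_i: 40×0.16 = 6.4, 40×0.26 = 10.4, 40×0.13 = 5.2, 40×0.29 = 11.6, 40×0.16 = 6.4.
symbol 1: (1 − 6.4)²/6.4 = 29.16/6.4 = 4.5563
symbol 2: (6 − 10.4)²/10.4 = 19.36/10.4 = 1.8615
symbol 3: (1 − 5.2)²/5.2 = 17.64/5.2 = 3.3923
symbol 4: (21 − 11.6)²/11.6 = 88.36/11.6 = 7.6172
symbol 5: (11 − 6.4)²/6.4 = 21.16/6.4 = 3.3063
Sum = 20.734

20.734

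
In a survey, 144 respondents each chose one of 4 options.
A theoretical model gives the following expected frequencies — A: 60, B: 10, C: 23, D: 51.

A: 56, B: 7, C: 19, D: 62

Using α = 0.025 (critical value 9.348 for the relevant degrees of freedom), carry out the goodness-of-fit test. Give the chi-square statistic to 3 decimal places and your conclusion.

A: (56 − 60)²/60 = 16/60 = 0.2667
B: (7 − 10)²/10 = 9/10 = 0.9000
C: (19 − 23)²/23 = 16/23 = 0.6957
D: (62 − 51)²/51 = 121/51 = 2.3725
Sum = 4.235
df = 3. Since 4.235 < 9.348, we do not reject H₀.

4.235; do not reject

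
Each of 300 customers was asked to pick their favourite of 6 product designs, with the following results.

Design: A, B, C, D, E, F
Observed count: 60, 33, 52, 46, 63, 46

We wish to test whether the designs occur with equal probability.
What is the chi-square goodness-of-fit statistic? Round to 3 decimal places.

Expected count for each of the 6 categories: 300/6 = 50.
cat         O        E   (O−E)²/E
A          60       50     2.0000
B          33       50     5.7800
C          52       50     0.0800
D          46       50     0.3200
E          63       50     3.3800
F          46       50     0.3200
Sum = 11.880

11.880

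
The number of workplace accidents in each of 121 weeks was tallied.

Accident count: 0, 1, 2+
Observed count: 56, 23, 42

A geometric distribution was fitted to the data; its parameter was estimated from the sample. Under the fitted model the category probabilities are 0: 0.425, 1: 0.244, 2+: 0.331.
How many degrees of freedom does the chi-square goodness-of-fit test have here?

1

There are k = 3 categories and 1 parameter estimated from the data, so df = 3 − 1 − 1 = 1.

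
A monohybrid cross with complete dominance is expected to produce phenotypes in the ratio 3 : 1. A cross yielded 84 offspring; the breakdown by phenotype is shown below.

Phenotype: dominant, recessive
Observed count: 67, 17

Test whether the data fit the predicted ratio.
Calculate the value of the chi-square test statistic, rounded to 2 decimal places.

Ratio total = 4. Expected counts: 84×3/4 = 63, 84×1/4 = 21.
χ² = (67−63)²/63 + (17−21)²/21
   = 0.254 + 0.762
Sum = 1.02

1.02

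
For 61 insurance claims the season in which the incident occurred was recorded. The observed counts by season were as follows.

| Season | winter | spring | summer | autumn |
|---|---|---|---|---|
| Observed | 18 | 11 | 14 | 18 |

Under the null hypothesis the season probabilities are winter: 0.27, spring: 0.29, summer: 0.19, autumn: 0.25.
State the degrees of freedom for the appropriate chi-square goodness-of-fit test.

There are k = 4 categories and no parameters were estimated from the data, so df = 4 − 1 = 3.

3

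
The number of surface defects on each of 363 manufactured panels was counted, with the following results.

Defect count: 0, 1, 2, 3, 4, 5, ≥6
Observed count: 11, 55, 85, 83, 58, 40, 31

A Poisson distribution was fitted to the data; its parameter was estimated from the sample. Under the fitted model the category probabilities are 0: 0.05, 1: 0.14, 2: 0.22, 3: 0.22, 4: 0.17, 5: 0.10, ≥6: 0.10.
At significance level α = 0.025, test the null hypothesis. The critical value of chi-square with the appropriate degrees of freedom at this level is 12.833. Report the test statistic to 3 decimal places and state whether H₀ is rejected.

Expected counts E_i = n·p_i: 363×0.05 = 18.15, 363×0.14 = 50.82, 363×0.22 = 79.86, 363×0.22 = 79.86, 363×0.17 = 61.71, 363×0.10 = 36.3, 363×0.10 = 36.3.
0: (11 − 18.15)²/18.15 = 51.1225/18.15 = 2.8167
1: (55 − 50.82)²/50.82 = 17.4724/50.82 = 0.3438
2: (85 − 79.86)²/79.86 = 26.4196/79.86 = 0.3308
3: (83 − 79.86)²/79.86 = 9.8596/79.86 = 0.1235
4: (58 − 61.71)²/61.71 = 13.7641/61.71 = 0.2230
5: (40 − 36.3)²/36.3 = 13.69/36.3 = 0.3771
≥6: (31 − 36.3)²/36.3 = 28.09/36.3 = 0.7738
Sum = 4.989
df = 5. Since 4.989 < 12.833, we do not reject H₀.

4.989; do not reject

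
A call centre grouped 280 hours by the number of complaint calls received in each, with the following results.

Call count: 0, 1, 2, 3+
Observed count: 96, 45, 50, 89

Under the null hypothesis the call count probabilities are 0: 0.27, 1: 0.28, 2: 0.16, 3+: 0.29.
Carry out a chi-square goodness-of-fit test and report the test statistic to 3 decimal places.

Expected counts E_i = n·p_i: 280×0.27 = 75.6, 280×0.28 = 78.4, 280×0.16 = 44.8, 280×0.29 = 81.2.
0: (96 − 75.6)²/75.6 = 416.16/75.6 = 5.5048
1: (45 − 78.4)²/78.4 = 1115.56/78.4 = 14.2291
2: (50 − 44.8)²/44.8 = 27.04/44.8 = 0.6036
3+: (89 − 81.2)²/81.2 = 60.84/81.2 = 0.7493
Sum = 21.087

21.087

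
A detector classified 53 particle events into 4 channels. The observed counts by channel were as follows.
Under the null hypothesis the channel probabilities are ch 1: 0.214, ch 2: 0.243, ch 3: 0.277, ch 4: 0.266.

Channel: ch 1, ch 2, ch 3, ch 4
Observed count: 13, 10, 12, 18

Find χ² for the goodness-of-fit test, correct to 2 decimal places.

Expected counts E_i = n·p_i: 53×0.214 = 11.342, 53×0.243 = 12.879, 53×0.277 = 14.681, 53×0.266 = 14.098.
ch 1: (13 − 11.342)²/11.342 = 2.748964/11.342 = 0.242
ch 2: (10 − 12.879)²/12.879 = 8.288641/12.879 = 0.644
ch 3: (12 − 14.681)²/14.681 = 7.187761/14.681 = 0.490
ch 4: (18 − 14.098)²/14.098 = 15.225604/14.098 = 1.080
Sum = 2.46

2.46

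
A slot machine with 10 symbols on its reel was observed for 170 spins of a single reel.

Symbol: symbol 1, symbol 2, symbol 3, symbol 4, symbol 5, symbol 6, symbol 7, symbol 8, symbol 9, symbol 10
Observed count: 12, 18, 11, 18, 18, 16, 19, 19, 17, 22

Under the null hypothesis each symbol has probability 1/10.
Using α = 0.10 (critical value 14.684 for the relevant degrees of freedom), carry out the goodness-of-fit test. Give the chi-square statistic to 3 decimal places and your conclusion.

Under H₀ each category has probability 1/10, so each expected count is 170/10 = 17.
cat            O        E   (O−E)²/E
symbol 1      12       17     1.4706
symbol 2      18       17     0.0588
symbol 3      11       17     2.1176
symbol 4      18       17     0.0588
symbol 5      18       17     0.0588
symbol 6      16       17     0.0588
symbol 7      19       17     0.2353
symbol 8      19       17     0.2353
symbol 9      17       17     0.0000
symbol 10     22       17     1.4706
Sum = 5.765
df = 9. Since 5.765 < 14.684, we do not reject H₀.

5.765; do not reject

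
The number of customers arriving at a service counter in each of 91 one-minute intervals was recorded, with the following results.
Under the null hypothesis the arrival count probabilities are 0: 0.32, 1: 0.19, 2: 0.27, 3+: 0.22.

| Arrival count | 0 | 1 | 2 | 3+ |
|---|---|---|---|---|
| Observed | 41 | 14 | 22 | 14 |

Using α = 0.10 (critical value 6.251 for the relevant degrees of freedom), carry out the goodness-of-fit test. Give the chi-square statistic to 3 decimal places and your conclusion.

7.552; reject

Expected counts E_i = n·p_i: 91×0.32 = 29.12, 91×0.19 = 17.29, 91×0.27 = 24.57, 91×0.22 = 20.02.
cat         O        E   (O−E)²/E
0          41    29.12     4.8466
1          14    17.29     0.6260
2          22    24.57     0.2688
3+         14    20.02     1.8102
Sum = 7.552
df = 3. Since 7.552 > 6.251, we reject H₀.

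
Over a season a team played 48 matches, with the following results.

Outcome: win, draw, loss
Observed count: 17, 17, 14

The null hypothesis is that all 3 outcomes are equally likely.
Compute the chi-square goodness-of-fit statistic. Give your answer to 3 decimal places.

Under H₀ each category has probability 1/3, so each expected count is 48/3 = 16.
cat         O        E   (O−E)²/E
win        17       16     0.0625
draw       17       16     0.0625
loss       14       16     0.2500
Sum = 0.375

0.375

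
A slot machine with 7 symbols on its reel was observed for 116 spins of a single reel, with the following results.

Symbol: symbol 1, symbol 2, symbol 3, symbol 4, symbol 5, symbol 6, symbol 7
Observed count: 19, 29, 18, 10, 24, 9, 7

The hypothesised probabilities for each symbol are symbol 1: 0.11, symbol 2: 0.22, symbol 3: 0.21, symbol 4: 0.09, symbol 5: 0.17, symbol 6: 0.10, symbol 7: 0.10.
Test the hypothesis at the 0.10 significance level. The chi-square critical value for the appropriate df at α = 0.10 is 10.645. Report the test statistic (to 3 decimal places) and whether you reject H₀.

Expected counts E_i = n·p_i: 116×0.11 = 12.76, 116×0.22 = 25.52, 116×0.21 = 24.36, 116×0.09 = 10.44, 116×0.17 = 19.72, 116×0.10 = 11.6, 116×0.10 = 11.6.
symbol 1: (19 − 12.76)²/12.76 = 38.9376/12.76 = 3.0515
symbol 2: (29 − 25.52)²/25.52 = 12.1104/25.52 = 0.4745
symbol 3: (18 − 24.36)²/24.36 = 40.4496/24.36 = 1.6605
symbol 4: (10 − 10.44)²/10.44 = 0.1936/10.44 = 0.0185
symbol 5: (24 − 19.72)²/19.72 = 18.3184/19.72 = 0.9289
symbol 6: (9 − 11.6)²/11.6 = 6.76/11.6 = 0.5828
symbol 7: (7 − 11.6)²/11.6 = 21.16/11.6 = 1.8241
Sum = 8.541
df = 6. Since 8.541 < 10.645, we do not reject H₀.

8.541; do not reject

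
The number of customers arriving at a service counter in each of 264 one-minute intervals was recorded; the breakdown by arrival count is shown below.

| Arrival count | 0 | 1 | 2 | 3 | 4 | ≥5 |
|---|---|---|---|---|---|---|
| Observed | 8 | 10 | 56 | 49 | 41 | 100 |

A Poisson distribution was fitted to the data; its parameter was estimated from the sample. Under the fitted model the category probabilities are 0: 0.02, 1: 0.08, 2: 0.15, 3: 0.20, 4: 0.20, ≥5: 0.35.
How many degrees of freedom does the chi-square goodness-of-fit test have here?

4

There are k = 6 categories and 1 parameter estimated from the data, so df = 6 − 1 − 1 = 4.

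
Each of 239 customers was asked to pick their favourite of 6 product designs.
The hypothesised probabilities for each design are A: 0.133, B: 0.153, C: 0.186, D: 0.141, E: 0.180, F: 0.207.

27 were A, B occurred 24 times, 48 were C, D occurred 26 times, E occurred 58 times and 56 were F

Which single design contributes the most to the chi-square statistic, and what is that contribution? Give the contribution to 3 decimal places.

E, 5.216

Expected counts E_i = n·p_i: 239×0.133 = 31.787, 239×0.153 = 36.567, 239×0.186 = 44.454, 239×0.141 = 33.699, 239×0.180 = 43.02, 239×0.207 = 49.473.
cat         O        E   (O−E)²/E
A          27   31.787     0.7209
B          24   36.567     4.3189
C          48   44.454     0.2829
D          26   33.699     1.7589
E          58    43.02     5.2162
F          56   49.473     0.8611
The largest term is for E: 5.216.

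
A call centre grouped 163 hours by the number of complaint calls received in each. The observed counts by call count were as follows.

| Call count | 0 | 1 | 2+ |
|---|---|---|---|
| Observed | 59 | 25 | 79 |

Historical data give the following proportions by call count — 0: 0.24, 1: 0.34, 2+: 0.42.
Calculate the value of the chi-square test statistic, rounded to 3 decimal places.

Expected counts E_i = n·p_i: 163×0.24 = 39.12, 163×0.34 = 55.42, 163×0.42 = 68.46.
0: (59 − 39.12)²/39.12 = 395.2144/39.12 = 10.1026
1: (25 − 55.42)²/55.42 = 925.3764/55.42 = 16.6975
2+: (79 − 68.46)²/68.46 = 111.0916/68.46 = 1.6227
Sum = 28.423

28.423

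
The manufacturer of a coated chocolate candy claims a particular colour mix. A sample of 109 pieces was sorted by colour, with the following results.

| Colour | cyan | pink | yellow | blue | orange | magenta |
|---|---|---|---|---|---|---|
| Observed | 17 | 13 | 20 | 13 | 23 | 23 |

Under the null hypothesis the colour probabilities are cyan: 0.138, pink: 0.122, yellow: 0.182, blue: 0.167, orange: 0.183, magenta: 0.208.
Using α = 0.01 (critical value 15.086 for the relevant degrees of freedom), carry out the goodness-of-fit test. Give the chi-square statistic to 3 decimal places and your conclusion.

Expected counts E_i = n·p_i: 109×0.138 = 15.042, 109×0.122 = 13.298, 109×0.182 = 19.838, 109×0.167 = 18.203, 109×0.183 = 19.947, 109×0.208 = 22.672.
χ² = (17−15.042)²/15.042 + (13−13.298)²/13.298 + (20−19.838)²/19.838 + (13−18.203)²/18.203 + (23−19.947)²/19.947 + (23−22.672)²/22.672
   = 0.2549 + 0.0067 + 0.0013 + 1.4872 + 0.4673 + 0.0047
Sum = 2.222
df = 5. Since 2.222 < 15.086, we do not reject H₀.

2.222; do not reject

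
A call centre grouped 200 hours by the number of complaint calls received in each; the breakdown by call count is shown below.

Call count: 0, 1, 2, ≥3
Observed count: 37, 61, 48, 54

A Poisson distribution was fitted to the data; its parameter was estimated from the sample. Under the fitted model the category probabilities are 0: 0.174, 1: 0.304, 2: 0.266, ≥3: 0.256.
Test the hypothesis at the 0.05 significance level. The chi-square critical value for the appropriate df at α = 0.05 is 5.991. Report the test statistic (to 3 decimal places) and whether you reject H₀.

0.801; do not reject

Expected counts E_i = n·p_i: 200×0.174 = 34.8, 200×0.304 = 60.8, 200×0.266 = 53.2, 200×0.256 = 51.2.
cat         O        E   (O−E)²/E
0          37     34.8     0.1391
1          61     60.8     0.0007
2          48     53.2     0.5083
≥3         54     51.2     0.1531
Sum = 0.801
df = 2. Since 0.801 < 5.991, we do not reject H₀.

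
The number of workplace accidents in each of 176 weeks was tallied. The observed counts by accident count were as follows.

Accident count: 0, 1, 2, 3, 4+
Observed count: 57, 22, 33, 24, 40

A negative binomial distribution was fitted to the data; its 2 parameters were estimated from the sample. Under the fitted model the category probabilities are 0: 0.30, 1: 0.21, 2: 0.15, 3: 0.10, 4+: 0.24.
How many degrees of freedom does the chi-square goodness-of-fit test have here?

There are k = 5 categories and 2 parameters estimated from the data, so df = 5 − 1 − 2 = 2.

2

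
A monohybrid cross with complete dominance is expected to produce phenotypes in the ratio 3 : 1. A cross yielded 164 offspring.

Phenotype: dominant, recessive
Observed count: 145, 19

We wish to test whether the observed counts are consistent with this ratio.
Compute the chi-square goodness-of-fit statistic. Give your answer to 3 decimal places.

15.740

Ratio total = 4. Expected counts: 164×3/4 = 123, 164×1/4 = 41.
cat            O        E   (O−E)²/E
dominant     145      123     3.9350
recessive     19       41    11.8049
Sum = 15.740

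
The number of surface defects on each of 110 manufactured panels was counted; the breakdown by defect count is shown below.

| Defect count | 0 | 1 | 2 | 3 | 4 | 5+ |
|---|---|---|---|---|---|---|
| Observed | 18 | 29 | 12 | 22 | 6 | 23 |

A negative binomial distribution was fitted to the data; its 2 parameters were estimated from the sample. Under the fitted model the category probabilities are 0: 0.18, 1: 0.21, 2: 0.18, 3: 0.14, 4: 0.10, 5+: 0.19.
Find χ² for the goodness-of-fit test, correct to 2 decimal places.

Expected counts E_i = n·p_i: 110×0.18 = 19.8, 110×0.21 = 23.1, 110×0.18 = 19.8, 110×0.14 = 15.4, 110×0.10 = 11, 110×0.19 = 20.9.
χ² = (18−19.8)²/19.8 + (29−23.1)²/23.1 + (12−19.8)²/19.8 + (22−15.4)²/15.4 + (6−11)²/11 + (23−20.9)²/20.9
   = 0.164 + 1.507 + 3.073 + 2.829 + 2.273 + 0.211
Sum = 10.06

10.06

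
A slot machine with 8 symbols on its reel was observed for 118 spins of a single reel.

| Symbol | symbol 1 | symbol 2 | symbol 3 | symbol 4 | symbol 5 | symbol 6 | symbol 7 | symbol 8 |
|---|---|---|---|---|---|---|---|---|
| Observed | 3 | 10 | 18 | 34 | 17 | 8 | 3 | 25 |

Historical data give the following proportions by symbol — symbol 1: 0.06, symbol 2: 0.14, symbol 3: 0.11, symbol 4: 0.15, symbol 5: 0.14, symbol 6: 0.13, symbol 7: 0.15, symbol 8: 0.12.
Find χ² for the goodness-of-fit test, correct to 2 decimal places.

Expected counts E_i = n·p_i: 118×0.06 = 7.08, 118×0.14 = 16.52, 118×0.11 = 12.98, 118×0.15 = 17.7, 118×0.14 = 16.52, 118×0.13 = 15.34, 118×0.15 = 17.7, 118×0.12 = 14.16.
cat           O        E   (O−E)²/E
symbol 1      3     7.08      2.351
symbol 2     10    16.52      2.573
symbol 3     18    12.98      1.941
symbol 4     34     17.7     15.011
symbol 5     17    16.52      0.014
symbol 6      8    15.34      3.512
symbol 7      3     17.7     12.208
symbol 8     25    14.16      8.298
Sum = 45.91

45.91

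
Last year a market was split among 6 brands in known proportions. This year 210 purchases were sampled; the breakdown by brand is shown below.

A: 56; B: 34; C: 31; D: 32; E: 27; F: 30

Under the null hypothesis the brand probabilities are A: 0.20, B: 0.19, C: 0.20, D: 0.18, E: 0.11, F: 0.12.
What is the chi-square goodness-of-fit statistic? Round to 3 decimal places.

Expected counts E_i = n·p_i: 210×0.20 = 42, 210×0.19 = 39.9, 210×0.20 = 42, 210×0.18 = 37.8, 210×0.11 = 23.1, 210×0.12 = 25.2.
cat         O        E   (O−E)²/E
A          56       42     4.6667
B          34     39.9     0.8724
C          31       42     2.8810
D          32     37.8     0.8899
E          27     23.1     0.6584
F          30     25.2     0.9143
Sum = 10.883

10.883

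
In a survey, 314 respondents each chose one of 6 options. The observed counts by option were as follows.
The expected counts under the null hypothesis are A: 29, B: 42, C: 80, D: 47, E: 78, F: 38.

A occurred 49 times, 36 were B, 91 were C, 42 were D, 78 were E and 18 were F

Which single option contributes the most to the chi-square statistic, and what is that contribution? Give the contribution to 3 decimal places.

χ² = (49−29)²/29 + (36−42)²/42 + (91−80)²/80 + (42−47)²/47 + (78−78)²/78 + (18−38)²/38
   = 13.7931 + 0.8571 + 1.5125 + 0.5319 + 0.0000 + 10.5263
The largest term is for A: 13.793.

A, 13.793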